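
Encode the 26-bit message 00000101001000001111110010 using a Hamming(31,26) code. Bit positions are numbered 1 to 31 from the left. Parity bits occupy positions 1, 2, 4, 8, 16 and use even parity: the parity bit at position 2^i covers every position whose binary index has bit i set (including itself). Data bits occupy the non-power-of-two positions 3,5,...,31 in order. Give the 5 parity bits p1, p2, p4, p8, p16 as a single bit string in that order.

Place data bits at non-power-of-two positions: b3=0, b5=0, b6=0, b7=0, b9=0, b10=1, b11=0, b12=1, b13=0, b14=0, b15=1, b17=0, b18=0, b19=0, b20=0, b21=0, b22=1, b23=1, b24=1, b25=1, b26=1, b27=1, b28=0, b29=0, b30=1, b31=0.
p1 = XOR of data positions {3,5,7,9,11,13,15,17,19,21,23,25,27,29,31} = 0⊕0⊕0⊕0⊕0⊕0⊕1⊕0⊕0⊕0⊕1⊕1⊕1⊕0⊕0 = 0
p2 = XOR of data positions {3,6,7,10,11,14,15,18,19,22,23,26,27,30,31} = 0⊕0⊕0⊕1⊕0⊕0⊕1⊕0⊕0⊕1⊕1⊕1⊕1⊕1⊕0 = 1
p4 = XOR of data positions {5,6,7,12,13,14,15,20,21,22,23,28,29,30,31} = 0⊕0⊕0⊕1⊕0⊕0⊕1⊕0⊕0⊕1⊕1⊕0⊕0⊕1⊕0 = 1
p8 = XOR of data positions {9,10,11,12,13,14,15,24,25,26,27,28,29,30,31} = 0⊕1⊕0⊕1⊕0⊕0⊕1⊕1⊕1⊕1⊕1⊕0⊕0⊕1⊕0 = 0
p16 = XOR of data positions {17,18,19,20,21,22,23,24,25,26,27,28,29,30,31} = 0⊕0⊕0⊕0⊕0⊕1⊕1⊕1⊕1⊕1⊕1⊕0⊕0⊕1⊕0 = 1
Parity bits p1,p2,p4,p8,p16 = 01101

01101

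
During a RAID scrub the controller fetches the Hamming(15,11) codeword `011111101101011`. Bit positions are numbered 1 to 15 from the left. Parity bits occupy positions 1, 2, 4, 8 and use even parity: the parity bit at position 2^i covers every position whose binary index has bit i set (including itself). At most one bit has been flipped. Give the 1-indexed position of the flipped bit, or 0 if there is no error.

15

s1: b1⊕b3⊕b5⊕b7⊕b9⊕b11⊕b13⊕b15 = 0⊕1⊕1⊕1⊕1⊕0⊕0⊕1 = 1
s2: b2⊕b3⊕b6⊕b7⊕b10⊕b11⊕b14⊕b15 = 1⊕1⊕1⊕1⊕1⊕0⊕1⊕1 = 1
s4: b4⊕b5⊕b6⊕b7⊕b12⊕b13⊕b14⊕b15 = 1⊕1⊕1⊕1⊕1⊕0⊕1⊕1 = 1
s8: b8⊕b9⊕b10⊕b11⊕b12⊕b13⊕b14⊕b15 = 0⊕1⊕1⊕0⊕1⊕0⊕1⊕1 = 1
Syndrome (s8...s1) = 1111 → position 15.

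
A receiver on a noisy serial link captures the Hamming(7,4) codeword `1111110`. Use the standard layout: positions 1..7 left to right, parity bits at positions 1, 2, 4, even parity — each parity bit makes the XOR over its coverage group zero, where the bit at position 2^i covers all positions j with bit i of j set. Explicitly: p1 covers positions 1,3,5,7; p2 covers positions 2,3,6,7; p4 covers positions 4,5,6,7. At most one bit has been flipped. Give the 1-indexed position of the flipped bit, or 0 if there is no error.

7

s1: b1⊕b3⊕b5⊕b7 = 1⊕1⊕1⊕0 = 1
s2: b2⊕b3⊕b6⊕b7 = 1⊕1⊕1⊕0 = 1
s4: b4⊕b5⊕b6⊕b7 = 1⊕1⊕1⊕0 = 1
Syndrome (s4...s1) = 111 → position 7.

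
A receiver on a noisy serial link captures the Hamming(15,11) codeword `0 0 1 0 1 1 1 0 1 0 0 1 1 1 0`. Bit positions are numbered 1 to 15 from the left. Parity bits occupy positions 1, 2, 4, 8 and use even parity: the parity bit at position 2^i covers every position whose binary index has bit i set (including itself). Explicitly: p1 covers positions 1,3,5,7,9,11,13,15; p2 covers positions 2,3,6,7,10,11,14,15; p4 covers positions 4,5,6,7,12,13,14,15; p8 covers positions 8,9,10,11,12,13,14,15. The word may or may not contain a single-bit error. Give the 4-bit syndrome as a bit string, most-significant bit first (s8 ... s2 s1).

0001

s1: b1⊕b3⊕b5⊕b7⊕b9⊕b11⊕b13⊕b15 = 0⊕1⊕1⊕1⊕1⊕0⊕1⊕0 = 1
s2: b2⊕b3⊕b6⊕b7⊕b10⊕b11⊕b14⊕b15 = 0⊕1⊕1⊕1⊕0⊕0⊕1⊕0 = 0
s4: b4⊕b5⊕b6⊕b7⊕b12⊕b13⊕b14⊕b15 = 0⊕1⊕1⊕1⊕1⊕1⊕1⊕0 = 0
s8: b8⊕b9⊕b10⊕b11⊕b12⊕b13⊕b14⊕b15 = 0⊕1⊕0⊕0⊕1⊕1⊕1⊕0 = 0
Syndrome (s8...s1) = 0001 → position 1.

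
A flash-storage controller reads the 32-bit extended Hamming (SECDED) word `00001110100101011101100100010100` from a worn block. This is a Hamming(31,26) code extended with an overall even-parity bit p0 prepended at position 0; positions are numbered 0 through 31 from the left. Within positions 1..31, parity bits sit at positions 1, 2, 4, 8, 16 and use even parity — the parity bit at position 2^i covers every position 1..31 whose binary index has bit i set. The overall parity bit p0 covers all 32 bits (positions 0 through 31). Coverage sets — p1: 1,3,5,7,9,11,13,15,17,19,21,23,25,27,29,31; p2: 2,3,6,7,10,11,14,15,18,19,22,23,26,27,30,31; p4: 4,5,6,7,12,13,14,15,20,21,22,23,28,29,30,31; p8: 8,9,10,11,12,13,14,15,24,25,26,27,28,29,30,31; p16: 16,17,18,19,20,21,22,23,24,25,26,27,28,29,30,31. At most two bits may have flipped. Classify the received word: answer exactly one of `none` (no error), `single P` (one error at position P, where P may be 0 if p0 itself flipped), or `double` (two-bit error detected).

s1: b1⊕b3⊕b5⊕b7⊕b9⊕b11⊕b13⊕b15⊕b17⊕b19⊕b21⊕b23⊕b25⊕b27⊕b29⊕b31 = 0⊕0⊕1⊕0⊕0⊕1⊕1⊕1⊕1⊕1⊕0⊕1⊕0⊕1⊕1⊕0 = 1
s2: b2⊕b3⊕b6⊕b7⊕b10⊕b11⊕b14⊕b15⊕b18⊕b19⊕b22⊕b23⊕b26⊕b27⊕b30⊕b31 = 0⊕0⊕1⊕0⊕0⊕1⊕0⊕1⊕0⊕1⊕0⊕1⊕0⊕1⊕0⊕0 = 0
s4: b4⊕b5⊕b6⊕b7⊕b12⊕b13⊕b14⊕b15⊕b20⊕b21⊕b22⊕b23⊕b28⊕b29⊕b30⊕b31 = 1⊕1⊕1⊕0⊕0⊕1⊕0⊕1⊕1⊕0⊕0⊕1⊕0⊕1⊕0⊕0 = 0
s8: b8⊕b9⊕b10⊕b11⊕b12⊕b13⊕b14⊕b15⊕b24⊕b25⊕b26⊕b27⊕b28⊕b29⊕b30⊕b31 = 1⊕0⊕0⊕1⊕0⊕1⊕0⊕1⊕0⊕0⊕0⊕1⊕0⊕1⊕0⊕0 = 0
s16: b16⊕b17⊕b18⊕b19⊕b20⊕b21⊕b22⊕b23⊕b24⊕b25⊕b26⊕b27⊕b28⊕b29⊕b30⊕b31 = 1⊕1⊕0⊕1⊕1⊕0⊕0⊕1⊕0⊕0⊕0⊕1⊕0⊕1⊕0⊕0 = 1
Syndrome (s16...s1) = 10001 → position 17.
Overall parity (XOR of all 32 bits, including p0): 0⊕0⊕0⊕0⊕1⊕1⊕1⊕0⊕1⊕0⊕0⊕1⊕0⊕1⊕0⊕1⊕1⊕1⊕0⊕1⊕1⊕0⊕0⊕1⊕0⊕0⊕0⊕1⊕0⊕1⊕0⊕0 = 0
Overall=0, syndrome position=17 → double-bit error detected (uncorrectable).

double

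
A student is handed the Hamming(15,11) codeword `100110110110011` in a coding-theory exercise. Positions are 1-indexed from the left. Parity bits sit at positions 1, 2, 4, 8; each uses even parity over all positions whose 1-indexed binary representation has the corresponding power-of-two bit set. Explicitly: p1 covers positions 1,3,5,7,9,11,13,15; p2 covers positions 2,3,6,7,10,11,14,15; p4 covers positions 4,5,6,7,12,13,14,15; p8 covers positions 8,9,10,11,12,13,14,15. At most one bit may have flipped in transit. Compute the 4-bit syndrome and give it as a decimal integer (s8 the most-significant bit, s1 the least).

15

s1: b1⊕b3⊕b5⊕b7⊕b9⊕b11⊕b13⊕b15 = 1⊕0⊕1⊕1⊕0⊕1⊕0⊕1 = 1
s2: b2⊕b3⊕b6⊕b7⊕b10⊕b11⊕b14⊕b15 = 0⊕0⊕0⊕1⊕1⊕1⊕1⊕1 = 1
s4: b4⊕b5⊕b6⊕b7⊕b12⊕b13⊕b14⊕b15 = 1⊕1⊕0⊕1⊕0⊕0⊕1⊕1 = 1
s8: b8⊕b9⊕b10⊕b11⊕b12⊕b13⊕b14⊕b15 = 1⊕0⊕1⊕1⊕0⊕0⊕1⊕1 = 1
Syndrome (s8...s1) = 1111 → position 15.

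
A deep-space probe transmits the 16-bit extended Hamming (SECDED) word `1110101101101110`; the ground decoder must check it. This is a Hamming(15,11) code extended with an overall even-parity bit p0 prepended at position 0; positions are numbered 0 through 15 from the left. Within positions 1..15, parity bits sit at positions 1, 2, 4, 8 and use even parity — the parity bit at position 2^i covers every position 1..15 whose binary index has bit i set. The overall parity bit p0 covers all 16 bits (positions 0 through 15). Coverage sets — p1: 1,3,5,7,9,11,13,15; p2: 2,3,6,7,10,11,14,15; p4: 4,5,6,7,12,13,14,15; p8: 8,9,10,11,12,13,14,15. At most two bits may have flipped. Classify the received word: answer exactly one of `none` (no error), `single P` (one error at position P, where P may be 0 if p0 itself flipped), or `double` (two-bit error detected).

s1: b1⊕b3⊕b5⊕b7⊕b9⊕b11⊕b13⊕b15 = 1⊕0⊕0⊕1⊕1⊕0⊕1⊕0 = 0
s2: b2⊕b3⊕b6⊕b7⊕b10⊕b11⊕b14⊕b15 = 1⊕0⊕1⊕1⊕1⊕0⊕1⊕0 = 1
s4: b4⊕b5⊕b6⊕b7⊕b12⊕b13⊕b14⊕b15 = 1⊕0⊕1⊕1⊕1⊕1⊕1⊕0 = 0
s8: b8⊕b9⊕b10⊕b11⊕b12⊕b13⊕b14⊕b15 = 0⊕1⊕1⊕0⊕1⊕1⊕1⊕0 = 1
Syndrome (s8...s1) = 1010 → position 10.
Overall parity (XOR of all 16 bits, including p0): 1⊕1⊕1⊕0⊕1⊕0⊕1⊕1⊕0⊕1⊕1⊕0⊕1⊕1⊕1⊕0 = 1
Overall=1, syndrome position=10 → single-bit error at position 10.

single 10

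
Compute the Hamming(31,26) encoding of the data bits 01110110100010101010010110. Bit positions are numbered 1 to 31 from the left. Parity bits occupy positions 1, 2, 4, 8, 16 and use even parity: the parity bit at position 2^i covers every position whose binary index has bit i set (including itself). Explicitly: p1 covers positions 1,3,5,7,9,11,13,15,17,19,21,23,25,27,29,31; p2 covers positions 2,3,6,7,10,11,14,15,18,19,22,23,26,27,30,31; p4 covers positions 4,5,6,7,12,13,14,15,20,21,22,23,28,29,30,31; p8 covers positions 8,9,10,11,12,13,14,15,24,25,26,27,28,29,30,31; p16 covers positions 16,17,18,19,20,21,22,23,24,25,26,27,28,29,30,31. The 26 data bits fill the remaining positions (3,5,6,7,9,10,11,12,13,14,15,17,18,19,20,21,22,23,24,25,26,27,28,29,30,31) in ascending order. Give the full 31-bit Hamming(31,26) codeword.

0000111101101001010101010010110

Place data bits at non-power-of-two positions: b3=0, b5=1, b6=1, b7=1, b9=0, b10=1, b11=1, b12=0, b13=1, b14=0, b15=0, b17=0, b18=1, b19=0, b20=1, b21=0, b22=1, b23=0, b24=1, b25=0, b26=0, b27=1, b28=0, b29=1, b30=1, b31=0.
p1 = XOR of data positions {3,5,7,9,11,13,15,17,19,21,23,25,27,29,31} = 0⊕1⊕1⊕0⊕1⊕1⊕0⊕0⊕0⊕0⊕0⊕0⊕1⊕1⊕0 = 0
p2 = XOR of data positions {3,6,7,10,11,14,15,18,19,22,23,26,27,30,31} = 0⊕1⊕1⊕1⊕1⊕0⊕0⊕1⊕0⊕1⊕0⊕0⊕1⊕1⊕0 = 0
p4 = XOR of data positions {5,6,7,12,13,14,15,20,21,22,23,28,29,30,31} = 1⊕1⊕1⊕0⊕1⊕0⊕0⊕1⊕0⊕1⊕0⊕0⊕1⊕1⊕0 = 0
p8 = XOR of data positions {9,10,11,12,13,14,15,24,25,26,27,28,29,30,31} = 0⊕1⊕1⊕0⊕1⊕0⊕0⊕1⊕0⊕0⊕1⊕0⊕1⊕1⊕0 = 1
p16 = XOR of data positions {17,18,19,20,21,22,23,24,25,26,27,28,29,30,31} = 0⊕1⊕0⊕1⊕0⊕1⊕0⊕1⊕0⊕0⊕1⊕0⊕1⊕1⊕0 = 1
Codeword b1..b31 = 0000111101101001010101010010110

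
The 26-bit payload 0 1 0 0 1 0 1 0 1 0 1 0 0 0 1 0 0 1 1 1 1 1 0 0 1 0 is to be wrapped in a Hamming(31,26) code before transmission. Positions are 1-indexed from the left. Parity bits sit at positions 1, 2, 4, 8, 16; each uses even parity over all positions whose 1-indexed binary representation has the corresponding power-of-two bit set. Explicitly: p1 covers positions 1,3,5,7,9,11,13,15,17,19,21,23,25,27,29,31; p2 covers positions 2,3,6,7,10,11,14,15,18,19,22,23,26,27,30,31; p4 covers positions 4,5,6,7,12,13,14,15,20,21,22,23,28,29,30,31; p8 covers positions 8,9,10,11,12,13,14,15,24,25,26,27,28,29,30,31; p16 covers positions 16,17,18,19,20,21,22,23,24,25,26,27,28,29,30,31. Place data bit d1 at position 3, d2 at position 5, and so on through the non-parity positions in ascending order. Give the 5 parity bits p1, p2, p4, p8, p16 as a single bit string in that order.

Place data bits at non-power-of-two positions: b3=0, b5=1, b6=0, b7=0, b9=1, b10=0, b11=1, b12=0, b13=1, b14=0, b15=1, b17=0, b18=0, b19=0, b20=1, b21=0, b22=0, b23=1, b24=1, b25=1, b26=1, b27=1, b28=0, b29=0, b30=1, b31=0.
p1 = XOR of data positions {3,5,7,9,11,13,15,17,19,21,23,25,27,29,31} = 0⊕1⊕0⊕1⊕1⊕1⊕1⊕0⊕0⊕0⊕1⊕1⊕1⊕0⊕0 = 0
p2 = XOR of data positions {3,6,7,10,11,14,15,18,19,22,23,26,27,30,31} = 0⊕0⊕0⊕0⊕1⊕0⊕1⊕0⊕0⊕0⊕1⊕1⊕1⊕1⊕0 = 0
p4 = XOR of data positions {5,6,7,12,13,14,15,20,21,22,23,28,29,30,31} = 1⊕0⊕0⊕0⊕1⊕0⊕1⊕1⊕0⊕0⊕1⊕0⊕0⊕1⊕0 = 0
p8 = XOR of data positions {9,10,11,12,13,14,15,24,25,26,27,28,29,30,31} = 1⊕0⊕1⊕0⊕1⊕0⊕1⊕1⊕1⊕1⊕1⊕0⊕0⊕1⊕0 = 1
p16 = XOR of data positions {17,18,19,20,21,22,23,24,25,26,27,28,29,30,31} = 0⊕0⊕0⊕1⊕0⊕0⊕1⊕1⊕1⊕1⊕1⊕0⊕0⊕1⊕0 = 1
Parity bits p1,p2,p4,p8,p16 = 00011

00011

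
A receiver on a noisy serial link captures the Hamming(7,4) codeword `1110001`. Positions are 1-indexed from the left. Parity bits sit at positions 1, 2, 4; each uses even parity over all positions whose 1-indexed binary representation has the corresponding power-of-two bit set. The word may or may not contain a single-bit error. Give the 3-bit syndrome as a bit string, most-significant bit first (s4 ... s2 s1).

111

s1: b1⊕b3⊕b5⊕b7 = 1⊕1⊕0⊕1 = 1
s2: b2⊕b3⊕b6⊕b7 = 1⊕1⊕0⊕1 = 1
s4: b4⊕b5⊕b6⊕b7 = 0⊕0⊕0⊕1 = 1
Syndrome (s4...s1) = 111 → position 7.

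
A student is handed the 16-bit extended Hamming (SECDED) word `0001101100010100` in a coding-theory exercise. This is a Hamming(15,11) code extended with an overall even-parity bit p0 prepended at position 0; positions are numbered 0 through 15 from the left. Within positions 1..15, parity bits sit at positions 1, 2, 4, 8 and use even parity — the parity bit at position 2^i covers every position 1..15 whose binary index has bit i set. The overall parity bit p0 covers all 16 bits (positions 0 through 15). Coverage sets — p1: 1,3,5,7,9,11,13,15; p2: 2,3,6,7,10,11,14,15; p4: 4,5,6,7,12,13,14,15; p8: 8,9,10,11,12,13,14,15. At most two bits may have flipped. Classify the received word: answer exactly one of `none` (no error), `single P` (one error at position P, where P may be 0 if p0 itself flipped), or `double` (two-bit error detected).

s1: b1⊕b3⊕b5⊕b7⊕b9⊕b11⊕b13⊕b15 = 0⊕1⊕0⊕1⊕0⊕1⊕1⊕0 = 0
s2: b2⊕b3⊕b6⊕b7⊕b10⊕b11⊕b14⊕b15 = 0⊕1⊕1⊕1⊕0⊕1⊕0⊕0 = 0
s4: b4⊕b5⊕b6⊕b7⊕b12⊕b13⊕b14⊕b15 = 1⊕0⊕1⊕1⊕0⊕1⊕0⊕0 = 0
s8: b8⊕b9⊕b10⊕b11⊕b12⊕b13⊕b14⊕b15 = 0⊕0⊕0⊕1⊕0⊕1⊕0⊕0 = 0
Syndrome (s8...s1) = 0000 → position 0 (no error).
Overall parity (XOR of all 16 bits, including p0): 0⊕0⊕0⊕1⊕1⊕0⊕1⊕1⊕0⊕0⊕0⊕1⊕0⊕1⊕0⊕0 = 0
Overall=0, syndrome position=0 → no error.

none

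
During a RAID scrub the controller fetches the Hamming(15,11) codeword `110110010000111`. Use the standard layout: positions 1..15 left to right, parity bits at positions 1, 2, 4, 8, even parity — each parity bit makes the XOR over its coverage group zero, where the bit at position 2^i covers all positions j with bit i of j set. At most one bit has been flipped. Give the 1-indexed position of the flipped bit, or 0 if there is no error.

s1: b1⊕b3⊕b5⊕b7⊕b9⊕b11⊕b13⊕b15 = 1⊕0⊕1⊕0⊕0⊕0⊕1⊕1 = 0
s2: b2⊕b3⊕b6⊕b7⊕b10⊕b11⊕b14⊕b15 = 1⊕0⊕0⊕0⊕0⊕0⊕1⊕1 = 1
s4: b4⊕b5⊕b6⊕b7⊕b12⊕b13⊕b14⊕b15 = 1⊕1⊕0⊕0⊕0⊕1⊕1⊕1 = 1
s8: b8⊕b9⊕b10⊕b11⊕b12⊕b13⊕b14⊕b15 = 1⊕0⊕0⊕0⊕0⊕1⊕1⊕1 = 0
Syndrome (s8...s1) = 0110 → position 6.

6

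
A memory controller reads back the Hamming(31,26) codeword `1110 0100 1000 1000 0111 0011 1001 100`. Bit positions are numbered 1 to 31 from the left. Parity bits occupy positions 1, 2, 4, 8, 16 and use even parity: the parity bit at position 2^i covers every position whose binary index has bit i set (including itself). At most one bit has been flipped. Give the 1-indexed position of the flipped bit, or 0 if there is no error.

s1: b1⊕b3⊕b5⊕b7⊕b9⊕b11⊕b13⊕b15⊕b17⊕b19⊕b21⊕b23⊕b25⊕b27⊕b29⊕b31 = 1⊕1⊕0⊕0⊕1⊕0⊕1⊕0⊕0⊕1⊕0⊕1⊕1⊕0⊕1⊕0 = 0
s2: b2⊕b3⊕b6⊕b7⊕b10⊕b11⊕b14⊕b15⊕b18⊕b19⊕b22⊕b23⊕b26⊕b27⊕b30⊕b31 = 1⊕1⊕1⊕0⊕0⊕0⊕0⊕0⊕1⊕1⊕0⊕1⊕0⊕0⊕0⊕0 = 0
s4: b4⊕b5⊕b6⊕b7⊕b12⊕b13⊕b14⊕b15⊕b20⊕b21⊕b22⊕b23⊕b28⊕b29⊕b30⊕b31 = 0⊕0⊕1⊕0⊕0⊕1⊕0⊕0⊕1⊕0⊕0⊕1⊕1⊕1⊕0⊕0 = 0
s8: b8⊕b9⊕b10⊕b11⊕b12⊕b13⊕b14⊕b15⊕b24⊕b25⊕b26⊕b27⊕b28⊕b29⊕b30⊕b31 = 0⊕1⊕0⊕0⊕0⊕1⊕0⊕0⊕1⊕1⊕0⊕0⊕1⊕1⊕0⊕0 = 0
s16: b16⊕b17⊕b18⊕b19⊕b20⊕b21⊕b22⊕b23⊕b24⊕b25⊕b26⊕b27⊕b28⊕b29⊕b30⊕b31 = 0⊕0⊕1⊕1⊕1⊕0⊕0⊕1⊕1⊕1⊕0⊕0⊕1⊕1⊕0⊕0 = 0
Syndrome (s16...s1) = 00000 → position 0 (no error).

0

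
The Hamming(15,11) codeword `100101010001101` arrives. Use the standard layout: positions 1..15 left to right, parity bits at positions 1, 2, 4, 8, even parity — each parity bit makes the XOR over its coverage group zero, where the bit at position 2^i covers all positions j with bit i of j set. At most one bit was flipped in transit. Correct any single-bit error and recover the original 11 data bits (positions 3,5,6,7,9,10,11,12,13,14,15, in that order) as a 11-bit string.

s1: b1⊕b3⊕b5⊕b7⊕b9⊕b11⊕b13⊕b15 = 1⊕0⊕0⊕0⊕0⊕0⊕1⊕1 = 1
s2: b2⊕b3⊕b6⊕b7⊕b10⊕b11⊕b14⊕b15 = 0⊕0⊕1⊕0⊕0⊕0⊕0⊕1 = 0
s4: b4⊕b5⊕b6⊕b7⊕b12⊕b13⊕b14⊕b15 = 1⊕0⊕1⊕0⊕1⊕1⊕0⊕1 = 1
s8: b8⊕b9⊕b10⊕b11⊕b12⊕b13⊕b14⊕b15 = 1⊕0⊕0⊕0⊕1⊕1⊕0⊕1 = 0
Syndrome (s8...s1) = 0101 → position 5.
Flip bit 5: corrected codeword = 100111010001101
Data bits at positions 3,5,6,7,9,10,11,12,13,14,15: 01100001101

01100001101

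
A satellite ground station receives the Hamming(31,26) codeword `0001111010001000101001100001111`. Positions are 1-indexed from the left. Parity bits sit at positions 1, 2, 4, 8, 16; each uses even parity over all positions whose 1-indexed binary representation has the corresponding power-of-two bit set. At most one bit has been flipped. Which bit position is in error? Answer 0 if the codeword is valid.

7

s1: b1⊕b3⊕b5⊕b7⊕b9⊕b11⊕b13⊕b15⊕b17⊕b19⊕b21⊕b23⊕b25⊕b27⊕b29⊕b31 = 0⊕0⊕1⊕1⊕1⊕0⊕1⊕0⊕1⊕1⊕0⊕1⊕0⊕0⊕1⊕1 = 1
s2: b2⊕b3⊕b6⊕b7⊕b10⊕b11⊕b14⊕b15⊕b18⊕b19⊕b22⊕b23⊕b26⊕b27⊕b30⊕b31 = 0⊕0⊕1⊕1⊕0⊕0⊕0⊕0⊕0⊕1⊕1⊕1⊕0⊕0⊕1⊕1 = 1
s4: b4⊕b5⊕b6⊕b7⊕b12⊕b13⊕b14⊕b15⊕b20⊕b21⊕b22⊕b23⊕b28⊕b29⊕b30⊕b31 = 1⊕1⊕1⊕1⊕0⊕1⊕0⊕0⊕0⊕0⊕1⊕1⊕1⊕1⊕1⊕1 = 1
s8: b8⊕b9⊕b10⊕b11⊕b12⊕b13⊕b14⊕b15⊕b24⊕b25⊕b26⊕b27⊕b28⊕b29⊕b30⊕b31 = 0⊕1⊕0⊕0⊕0⊕1⊕0⊕0⊕0⊕0⊕0⊕0⊕1⊕1⊕1⊕1 = 0
s16: b16⊕b17⊕b18⊕b19⊕b20⊕b21⊕b22⊕b23⊕b24⊕b25⊕b26⊕b27⊕b28⊕b29⊕b30⊕b31 = 0⊕1⊕0⊕1⊕0⊕0⊕1⊕1⊕0⊕0⊕0⊕0⊕1⊕1⊕1⊕1 = 0
Syndrome (s16...s1) = 00111 → position 7.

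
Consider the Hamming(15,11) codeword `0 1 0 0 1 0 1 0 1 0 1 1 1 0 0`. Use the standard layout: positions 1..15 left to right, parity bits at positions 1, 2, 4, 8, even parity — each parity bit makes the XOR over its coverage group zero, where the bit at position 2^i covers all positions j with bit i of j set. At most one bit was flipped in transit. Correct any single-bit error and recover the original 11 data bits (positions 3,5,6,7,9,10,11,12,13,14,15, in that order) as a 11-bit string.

11011011100

s1: b1⊕b3⊕b5⊕b7⊕b9⊕b11⊕b13⊕b15 = 0⊕0⊕1⊕1⊕1⊕1⊕1⊕0 = 1
s2: b2⊕b3⊕b6⊕b7⊕b10⊕b11⊕b14⊕b15 = 1⊕0⊕0⊕1⊕0⊕1⊕0⊕0 = 1
s4: b4⊕b5⊕b6⊕b7⊕b12⊕b13⊕b14⊕b15 = 0⊕1⊕0⊕1⊕1⊕1⊕0⊕0 = 0
s8: b8⊕b9⊕b10⊕b11⊕b12⊕b13⊕b14⊕b15 = 0⊕1⊕0⊕1⊕1⊕1⊕0⊕0 = 0
Syndrome (s8...s1) = 0011 → position 3.
Flip bit 3: corrected codeword = 011010101011100
Data bits at positions 3,5,6,7,9,10,11,12,13,14,15: 11011011100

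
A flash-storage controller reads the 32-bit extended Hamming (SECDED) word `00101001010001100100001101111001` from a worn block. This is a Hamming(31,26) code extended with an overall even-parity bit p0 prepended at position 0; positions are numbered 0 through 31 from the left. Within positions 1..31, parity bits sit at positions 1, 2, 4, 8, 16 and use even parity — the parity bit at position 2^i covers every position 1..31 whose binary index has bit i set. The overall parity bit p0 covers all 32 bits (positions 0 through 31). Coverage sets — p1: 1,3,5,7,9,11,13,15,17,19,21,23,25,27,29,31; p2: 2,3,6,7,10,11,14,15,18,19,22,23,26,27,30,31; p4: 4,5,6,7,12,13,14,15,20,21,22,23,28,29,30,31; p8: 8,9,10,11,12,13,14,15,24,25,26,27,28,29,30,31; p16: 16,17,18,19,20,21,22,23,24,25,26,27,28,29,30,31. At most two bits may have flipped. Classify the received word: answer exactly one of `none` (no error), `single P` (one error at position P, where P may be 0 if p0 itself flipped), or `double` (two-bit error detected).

s1: b1⊕b3⊕b5⊕b7⊕b9⊕b11⊕b13⊕b15⊕b17⊕b19⊕b21⊕b23⊕b25⊕b27⊕b29⊕b31 = 0⊕0⊕0⊕1⊕1⊕0⊕1⊕0⊕1⊕0⊕0⊕1⊕1⊕1⊕0⊕1 = 0
s2: b2⊕b3⊕b6⊕b7⊕b10⊕b11⊕b14⊕b15⊕b18⊕b19⊕b22⊕b23⊕b26⊕b27⊕b30⊕b31 = 1⊕0⊕0⊕1⊕0⊕0⊕1⊕0⊕0⊕0⊕1⊕1⊕1⊕1⊕0⊕1 = 0
s4: b4⊕b5⊕b6⊕b7⊕b12⊕b13⊕b14⊕b15⊕b20⊕b21⊕b22⊕b23⊕b28⊕b29⊕b30⊕b31 = 1⊕0⊕0⊕1⊕0⊕1⊕1⊕0⊕0⊕0⊕1⊕1⊕1⊕0⊕0⊕1 = 0
s8: b8⊕b9⊕b10⊕b11⊕b12⊕b13⊕b14⊕b15⊕b24⊕b25⊕b26⊕b27⊕b28⊕b29⊕b30⊕b31 = 0⊕1⊕0⊕0⊕0⊕1⊕1⊕0⊕0⊕1⊕1⊕1⊕1⊕0⊕0⊕1 = 0
s16: b16⊕b17⊕b18⊕b19⊕b20⊕b21⊕b22⊕b23⊕b24⊕b25⊕b26⊕b27⊕b28⊕b29⊕b30⊕b31 = 0⊕1⊕0⊕0⊕0⊕0⊕1⊕1⊕0⊕1⊕1⊕1⊕1⊕0⊕0⊕1 = 0
Syndrome (s16...s1) = 00000 → position 0 (no error).
Overall parity (XOR of all 32 bits, including p0): 0⊕0⊕1⊕0⊕1⊕0⊕0⊕1⊕0⊕1⊕0⊕0⊕0⊕1⊕1⊕0⊕0⊕1⊕0⊕0⊕0⊕0⊕1⊕1⊕0⊕1⊕1⊕1⊕1⊕0⊕0⊕1 = 0
Overall=0, syndrome position=0 → no error.

none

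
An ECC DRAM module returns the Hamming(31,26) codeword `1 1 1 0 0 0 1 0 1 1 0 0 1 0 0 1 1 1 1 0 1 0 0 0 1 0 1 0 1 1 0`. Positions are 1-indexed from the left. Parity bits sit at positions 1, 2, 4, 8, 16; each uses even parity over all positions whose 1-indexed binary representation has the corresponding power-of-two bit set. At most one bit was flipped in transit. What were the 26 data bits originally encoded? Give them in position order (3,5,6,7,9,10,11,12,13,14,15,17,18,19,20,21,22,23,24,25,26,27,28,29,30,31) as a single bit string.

s1: b1⊕b3⊕b5⊕b7⊕b9⊕b11⊕b13⊕b15⊕b17⊕b19⊕b21⊕b23⊕b25⊕b27⊕b29⊕b31 = 1⊕1⊕0⊕1⊕1⊕0⊕1⊕0⊕1⊕1⊕1⊕0⊕1⊕1⊕1⊕0 = 1
s2: b2⊕b3⊕b6⊕b7⊕b10⊕b11⊕b14⊕b15⊕b18⊕b19⊕b22⊕b23⊕b26⊕b27⊕b30⊕b31 = 1⊕1⊕0⊕1⊕1⊕0⊕0⊕0⊕1⊕1⊕0⊕0⊕0⊕1⊕1⊕0 = 0
s4: b4⊕b5⊕b6⊕b7⊕b12⊕b13⊕b14⊕b15⊕b20⊕b21⊕b22⊕b23⊕b28⊕b29⊕b30⊕b31 = 0⊕0⊕0⊕1⊕0⊕1⊕0⊕0⊕0⊕1⊕0⊕0⊕0⊕1⊕1⊕0 = 1
s8: b8⊕b9⊕b10⊕b11⊕b12⊕b13⊕b14⊕b15⊕b24⊕b25⊕b26⊕b27⊕b28⊕b29⊕b30⊕b31 = 0⊕1⊕1⊕0⊕0⊕1⊕0⊕0⊕0⊕1⊕0⊕1⊕0⊕1⊕1⊕0 = 1
s16: b16⊕b17⊕b18⊕b19⊕b20⊕b21⊕b22⊕b23⊕b24⊕b25⊕b26⊕b27⊕b28⊕b29⊕b30⊕b31 = 1⊕1⊕1⊕1⊕0⊕1⊕0⊕0⊕0⊕1⊕0⊕1⊕0⊕1⊕1⊕0 = 1
Syndrome (s16...s1) = 11101 → position 29.
Flip bit 29: corrected codeword = 1110001011001001111010001010010
Data bits at positions 3,5,6,7,9,10,11,12,13,14,15,17,18,19,20,21,22,23,24,25,26,27,28,29,30,31: 10011100100111010001010010

10011100100111010001010010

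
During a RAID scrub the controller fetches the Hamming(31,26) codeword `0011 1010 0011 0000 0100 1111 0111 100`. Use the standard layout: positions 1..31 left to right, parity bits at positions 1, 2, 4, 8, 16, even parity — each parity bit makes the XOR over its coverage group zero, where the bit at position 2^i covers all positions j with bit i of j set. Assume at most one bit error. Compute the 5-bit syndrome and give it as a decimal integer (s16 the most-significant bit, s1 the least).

s1: b1⊕b3⊕b5⊕b7⊕b9⊕b11⊕b13⊕b15⊕b17⊕b19⊕b21⊕b23⊕b25⊕b27⊕b29⊕b31 = 0⊕1⊕1⊕1⊕0⊕1⊕0⊕0⊕0⊕0⊕1⊕1⊕0⊕1⊕1⊕0 = 0
s2: b2⊕b3⊕b6⊕b7⊕b10⊕b11⊕b14⊕b15⊕b18⊕b19⊕b22⊕b23⊕b26⊕b27⊕b30⊕b31 = 0⊕1⊕0⊕1⊕0⊕1⊕0⊕0⊕1⊕0⊕1⊕1⊕1⊕1⊕0⊕0 = 0
s4: b4⊕b5⊕b6⊕b7⊕b12⊕b13⊕b14⊕b15⊕b20⊕b21⊕b22⊕b23⊕b28⊕b29⊕b30⊕b31 = 1⊕1⊕0⊕1⊕1⊕0⊕0⊕0⊕0⊕1⊕1⊕1⊕1⊕1⊕0⊕0 = 1
s8: b8⊕b9⊕b10⊕b11⊕b12⊕b13⊕b14⊕b15⊕b24⊕b25⊕b26⊕b27⊕b28⊕b29⊕b30⊕b31 = 0⊕0⊕0⊕1⊕1⊕0⊕0⊕0⊕1⊕0⊕1⊕1⊕1⊕1⊕0⊕0 = 1
s16: b16⊕b17⊕b18⊕b19⊕b20⊕b21⊕b22⊕b23⊕b24⊕b25⊕b26⊕b27⊕b28⊕b29⊕b30⊕b31 = 0⊕0⊕1⊕0⊕0⊕1⊕1⊕1⊕1⊕0⊕1⊕1⊕1⊕1⊕0⊕0 = 1
Syndrome (s16...s1) = 11100 → position 28.

28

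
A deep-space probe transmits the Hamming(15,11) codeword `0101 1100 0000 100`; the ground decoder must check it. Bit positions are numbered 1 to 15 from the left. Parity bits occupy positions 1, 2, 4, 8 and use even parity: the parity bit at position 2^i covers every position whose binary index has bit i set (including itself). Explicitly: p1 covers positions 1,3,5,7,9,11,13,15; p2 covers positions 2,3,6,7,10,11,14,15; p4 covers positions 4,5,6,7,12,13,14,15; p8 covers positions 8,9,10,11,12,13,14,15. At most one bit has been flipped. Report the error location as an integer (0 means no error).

s1: b1⊕b3⊕b5⊕b7⊕b9⊕b11⊕b13⊕b15 = 0⊕0⊕1⊕0⊕0⊕0⊕1⊕0 = 0
s2: b2⊕b3⊕b6⊕b7⊕b10⊕b11⊕b14⊕b15 = 1⊕0⊕1⊕0⊕0⊕0⊕0⊕0 = 0
s4: b4⊕b5⊕b6⊕b7⊕b12⊕b13⊕b14⊕b15 = 1⊕1⊕1⊕0⊕0⊕1⊕0⊕0 = 0
s8: b8⊕b9⊕b10⊕b11⊕b12⊕b13⊕b14⊕b15 = 0⊕0⊕0⊕0⊕0⊕1⊕0⊕0 = 1
Syndrome (s8...s1) = 1000 → position 8.

8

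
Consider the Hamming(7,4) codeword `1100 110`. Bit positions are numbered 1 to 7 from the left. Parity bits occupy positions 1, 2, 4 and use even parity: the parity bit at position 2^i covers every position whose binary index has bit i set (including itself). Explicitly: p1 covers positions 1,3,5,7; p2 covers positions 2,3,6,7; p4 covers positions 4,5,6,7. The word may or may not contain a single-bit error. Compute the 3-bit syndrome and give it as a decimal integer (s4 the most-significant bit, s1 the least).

0

s1: b1⊕b3⊕b5⊕b7 = 1⊕0⊕1⊕0 = 0
s2: b2⊕b3⊕b6⊕b7 = 1⊕0⊕1⊕0 = 0
s4: b4⊕b5⊕b6⊕b7 = 0⊕1⊕1⊕0 = 0
Syndrome (s4...s1) = 000 → position 0 (no error).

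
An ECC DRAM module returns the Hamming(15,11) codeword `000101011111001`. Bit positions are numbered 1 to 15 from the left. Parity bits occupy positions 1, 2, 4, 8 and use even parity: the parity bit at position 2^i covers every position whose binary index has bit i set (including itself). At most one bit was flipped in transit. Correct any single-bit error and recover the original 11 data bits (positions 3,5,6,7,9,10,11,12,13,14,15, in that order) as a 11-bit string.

00101111001

s1: b1⊕b3⊕b5⊕b7⊕b9⊕b11⊕b13⊕b15 = 0⊕0⊕0⊕0⊕1⊕1⊕0⊕1 = 1
s2: b2⊕b3⊕b6⊕b7⊕b10⊕b11⊕b14⊕b15 = 0⊕0⊕1⊕0⊕1⊕1⊕0⊕1 = 0
s4: b4⊕b5⊕b6⊕b7⊕b12⊕b13⊕b14⊕b15 = 1⊕0⊕1⊕0⊕1⊕0⊕0⊕1 = 0
s8: b8⊕b9⊕b10⊕b11⊕b12⊕b13⊕b14⊕b15 = 1⊕1⊕1⊕1⊕1⊕0⊕0⊕1 = 0
Syndrome (s8...s1) = 0001 → position 1.
Flip bit 1: corrected codeword = 100101011111001
Data bits at positions 3,5,6,7,9,10,11,12,13,14,15: 00101111001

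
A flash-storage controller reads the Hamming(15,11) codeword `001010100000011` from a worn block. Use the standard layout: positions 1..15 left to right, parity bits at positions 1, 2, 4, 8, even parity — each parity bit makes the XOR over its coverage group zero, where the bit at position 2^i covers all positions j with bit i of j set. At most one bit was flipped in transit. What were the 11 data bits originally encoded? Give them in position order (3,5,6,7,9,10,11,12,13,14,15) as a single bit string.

11010000011

s1: b1⊕b3⊕b5⊕b7⊕b9⊕b11⊕b13⊕b15 = 0⊕1⊕1⊕1⊕0⊕0⊕0⊕1 = 0
s2: b2⊕b3⊕b6⊕b7⊕b10⊕b11⊕b14⊕b15 = 0⊕1⊕0⊕1⊕0⊕0⊕1⊕1 = 0
s4: b4⊕b5⊕b6⊕b7⊕b12⊕b13⊕b14⊕b15 = 0⊕1⊕0⊕1⊕0⊕0⊕1⊕1 = 0
s8: b8⊕b9⊕b10⊕b11⊕b12⊕b13⊕b14⊕b15 = 0⊕0⊕0⊕0⊕0⊕0⊕1⊕1 = 0
Syndrome (s8...s1) = 0000 → position 0 (no error).
No correction needed.
Data bits at positions 3,5,6,7,9,10,11,12,13,14,15: 11010000011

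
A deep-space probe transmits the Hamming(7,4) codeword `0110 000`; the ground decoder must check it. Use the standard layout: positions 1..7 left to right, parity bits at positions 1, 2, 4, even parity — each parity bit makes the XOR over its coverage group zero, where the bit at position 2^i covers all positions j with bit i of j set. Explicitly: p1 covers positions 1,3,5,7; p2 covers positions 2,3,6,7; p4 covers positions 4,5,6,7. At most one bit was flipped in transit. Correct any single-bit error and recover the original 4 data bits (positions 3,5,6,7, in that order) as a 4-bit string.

s1: b1⊕b3⊕b5⊕b7 = 0⊕1⊕0⊕0 = 1
s2: b2⊕b3⊕b6⊕b7 = 1⊕1⊕0⊕0 = 0
s4: b4⊕b5⊕b6⊕b7 = 0⊕0⊕0⊕0 = 0
Syndrome (s4...s1) = 001 → position 1.
Flip bit 1: corrected codeword = 1110000
Data bits at positions 3,5,6,7: 1000

1000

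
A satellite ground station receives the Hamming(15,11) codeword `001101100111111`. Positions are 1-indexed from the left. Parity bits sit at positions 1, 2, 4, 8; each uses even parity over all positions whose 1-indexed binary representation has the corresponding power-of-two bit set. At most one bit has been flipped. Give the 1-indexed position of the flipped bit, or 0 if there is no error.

7

s1: b1⊕b3⊕b5⊕b7⊕b9⊕b11⊕b13⊕b15 = 0⊕1⊕0⊕1⊕0⊕1⊕1⊕1 = 1
s2: b2⊕b3⊕b6⊕b7⊕b10⊕b11⊕b14⊕b15 = 0⊕1⊕1⊕1⊕1⊕1⊕1⊕1 = 1
s4: b4⊕b5⊕b6⊕b7⊕b12⊕b13⊕b14⊕b15 = 1⊕0⊕1⊕1⊕1⊕1⊕1⊕1 = 1
s8: b8⊕b9⊕b10⊕b11⊕b12⊕b13⊕b14⊕b15 = 0⊕0⊕1⊕1⊕1⊕1⊕1⊕1 = 0
Syndrome (s8...s1) = 0111 → position 7.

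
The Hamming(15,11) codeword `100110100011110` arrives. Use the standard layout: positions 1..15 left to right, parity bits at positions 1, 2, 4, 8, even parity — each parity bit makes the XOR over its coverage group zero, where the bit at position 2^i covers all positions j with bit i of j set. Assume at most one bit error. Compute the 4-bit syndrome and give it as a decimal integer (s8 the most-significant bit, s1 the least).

s1: b1⊕b3⊕b5⊕b7⊕b9⊕b11⊕b13⊕b15 = 1⊕0⊕1⊕1⊕0⊕1⊕1⊕0 = 1
s2: b2⊕b3⊕b6⊕b7⊕b10⊕b11⊕b14⊕b15 = 0⊕0⊕0⊕1⊕0⊕1⊕1⊕0 = 1
s4: b4⊕b5⊕b6⊕b7⊕b12⊕b13⊕b14⊕b15 = 1⊕1⊕0⊕1⊕1⊕1⊕1⊕0 = 0
s8: b8⊕b9⊕b10⊕b11⊕b12⊕b13⊕b14⊕b15 = 0⊕0⊕0⊕1⊕1⊕1⊕1⊕0 = 0
Syndrome (s8...s1) = 0011 → position 3.

3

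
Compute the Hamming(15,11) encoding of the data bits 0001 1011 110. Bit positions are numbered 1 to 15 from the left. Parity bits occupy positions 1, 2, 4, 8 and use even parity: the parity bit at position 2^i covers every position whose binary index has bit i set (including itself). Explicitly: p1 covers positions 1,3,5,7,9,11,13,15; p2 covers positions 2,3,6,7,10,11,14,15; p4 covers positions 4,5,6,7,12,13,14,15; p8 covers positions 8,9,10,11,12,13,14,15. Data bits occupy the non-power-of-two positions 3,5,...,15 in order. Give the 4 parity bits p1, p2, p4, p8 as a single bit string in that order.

0101

Place data bits at non-power-of-two positions: b3=0, b5=0, b6=0, b7=1, b9=1, b10=0, b11=1, b12=1, b13=1, b14=1, b15=0.
p1 = XOR of data positions {3,5,7,9,11,13,15} = 0⊕0⊕1⊕1⊕1⊕1⊕0 = 0
p2 = XOR of data positions {3,6,7,10,11,14,15} = 0⊕0⊕1⊕0⊕1⊕1⊕0 = 1
p4 = XOR of data positions {5,6,7,12,13,14,15} = 0⊕0⊕1⊕1⊕1⊕1⊕0 = 0
p8 = XOR of data positions {9,10,11,12,13,14,15} = 1⊕0⊕1⊕1⊕1⊕1⊕0 = 1
Parity bits p1,p2,p4,p8 = 0101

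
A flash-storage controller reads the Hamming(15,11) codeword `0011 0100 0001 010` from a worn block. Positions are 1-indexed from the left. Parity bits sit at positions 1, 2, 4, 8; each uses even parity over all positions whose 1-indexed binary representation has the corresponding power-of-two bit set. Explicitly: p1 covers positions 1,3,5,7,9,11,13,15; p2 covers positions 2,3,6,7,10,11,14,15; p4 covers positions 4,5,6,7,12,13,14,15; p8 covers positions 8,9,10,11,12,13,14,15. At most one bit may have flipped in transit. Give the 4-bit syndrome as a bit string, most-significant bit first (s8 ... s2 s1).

0011

s1: b1⊕b3⊕b5⊕b7⊕b9⊕b11⊕b13⊕b15 = 0⊕1⊕0⊕0⊕0⊕0⊕0⊕0 = 1
s2: b2⊕b3⊕b6⊕b7⊕b10⊕b11⊕b14⊕b15 = 0⊕1⊕1⊕0⊕0⊕0⊕1⊕0 = 1
s4: b4⊕b5⊕b6⊕b7⊕b12⊕b13⊕b14⊕b15 = 1⊕0⊕1⊕0⊕1⊕0⊕1⊕0 = 0
s8: b8⊕b9⊕b10⊕b11⊕b12⊕b13⊕b14⊕b15 = 0⊕0⊕0⊕0⊕1⊕0⊕1⊕0 = 0
Syndrome (s8...s1) = 0011 → position 3.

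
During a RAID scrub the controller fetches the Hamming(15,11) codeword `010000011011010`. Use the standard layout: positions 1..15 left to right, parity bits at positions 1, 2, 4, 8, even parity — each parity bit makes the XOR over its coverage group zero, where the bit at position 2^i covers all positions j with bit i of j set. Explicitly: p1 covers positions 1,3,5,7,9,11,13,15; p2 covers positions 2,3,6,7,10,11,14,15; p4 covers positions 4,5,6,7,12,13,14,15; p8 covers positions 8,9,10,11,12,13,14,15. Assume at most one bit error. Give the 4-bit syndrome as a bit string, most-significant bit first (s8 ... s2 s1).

1010

s1: b1⊕b3⊕b5⊕b7⊕b9⊕b11⊕b13⊕b15 = 0⊕0⊕0⊕0⊕1⊕1⊕0⊕0 = 0
s2: b2⊕b3⊕b6⊕b7⊕b10⊕b11⊕b14⊕b15 = 1⊕0⊕0⊕0⊕0⊕1⊕1⊕0 = 1
s4: b4⊕b5⊕b6⊕b7⊕b12⊕b13⊕b14⊕b15 = 0⊕0⊕0⊕0⊕1⊕0⊕1⊕0 = 0
s8: b8⊕b9⊕b10⊕b11⊕b12⊕b13⊕b14⊕b15 = 1⊕1⊕0⊕1⊕1⊕0⊕1⊕0 = 1
Syndrome (s8...s1) = 1010 → position 10.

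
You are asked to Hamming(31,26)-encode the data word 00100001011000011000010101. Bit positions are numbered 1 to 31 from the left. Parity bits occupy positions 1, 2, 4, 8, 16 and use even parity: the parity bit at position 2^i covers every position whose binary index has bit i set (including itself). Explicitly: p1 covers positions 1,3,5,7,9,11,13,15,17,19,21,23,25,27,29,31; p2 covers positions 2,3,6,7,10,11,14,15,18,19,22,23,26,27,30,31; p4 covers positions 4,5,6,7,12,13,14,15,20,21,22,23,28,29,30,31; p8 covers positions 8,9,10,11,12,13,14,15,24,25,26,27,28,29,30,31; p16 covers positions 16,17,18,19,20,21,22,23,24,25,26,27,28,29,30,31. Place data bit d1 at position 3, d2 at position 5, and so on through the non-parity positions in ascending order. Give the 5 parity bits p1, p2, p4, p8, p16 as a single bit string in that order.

Place data bits at non-power-of-two positions: b3=0, b5=0, b6=1, b7=0, b9=0, b10=0, b11=0, b12=1, b13=0, b14=1, b15=1, b17=0, b18=0, b19=0, b20=0, b21=1, b22=1, b23=0, b24=0, b25=0, b26=0, b27=1, b28=0, b29=1, b30=0, b31=1.
p1 = XOR of data positions {3,5,7,9,11,13,15,17,19,21,23,25,27,29,31} = 0⊕0⊕0⊕0⊕0⊕0⊕1⊕0⊕0⊕1⊕0⊕0⊕1⊕1⊕1 = 1
p2 = XOR of data positions {3,6,7,10,11,14,15,18,19,22,23,26,27,30,31} = 0⊕1⊕0⊕0⊕0⊕1⊕1⊕0⊕0⊕1⊕0⊕0⊕1⊕0⊕1 = 0
p4 = XOR of data positions {5,6,7,12,13,14,15,20,21,22,23,28,29,30,31} = 0⊕1⊕0⊕1⊕0⊕1⊕1⊕0⊕1⊕1⊕0⊕0⊕1⊕0⊕1 = 0
p8 = XOR of data positions {9,10,11,12,13,14,15,24,25,26,27,28,29,30,31} = 0⊕0⊕0⊕1⊕0⊕1⊕1⊕0⊕0⊕0⊕1⊕0⊕1⊕0⊕1 = 0
p16 = XOR of data positions {17,18,19,20,21,22,23,24,25,26,27,28,29,30,31} = 0⊕0⊕0⊕0⊕1⊕1⊕0⊕0⊕0⊕0⊕1⊕0⊕1⊕0⊕1 = 1
Parity bits p1,p2,p4,p8,p16 = 10001

10001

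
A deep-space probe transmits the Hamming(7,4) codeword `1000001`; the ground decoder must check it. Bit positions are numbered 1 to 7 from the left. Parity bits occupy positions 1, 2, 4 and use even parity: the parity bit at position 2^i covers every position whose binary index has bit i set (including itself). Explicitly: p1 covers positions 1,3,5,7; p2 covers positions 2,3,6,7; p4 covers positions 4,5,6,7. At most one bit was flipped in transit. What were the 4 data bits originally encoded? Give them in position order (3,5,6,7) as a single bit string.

s1: b1⊕b3⊕b5⊕b7 = 1⊕0⊕0⊕1 = 0
s2: b2⊕b3⊕b6⊕b7 = 0⊕0⊕0⊕1 = 1
s4: b4⊕b5⊕b6⊕b7 = 0⊕0⊕0⊕1 = 1
Syndrome (s4...s1) = 110 → position 6.
Flip bit 6: corrected codeword = 1000011
Data bits at positions 3,5,6,7: 0011

0011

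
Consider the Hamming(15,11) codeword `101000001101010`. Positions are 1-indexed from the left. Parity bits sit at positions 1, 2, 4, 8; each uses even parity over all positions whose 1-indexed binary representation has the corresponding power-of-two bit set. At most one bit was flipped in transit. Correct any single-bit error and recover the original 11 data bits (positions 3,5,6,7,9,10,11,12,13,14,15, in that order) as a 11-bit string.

s1: b1⊕b3⊕b5⊕b7⊕b9⊕b11⊕b13⊕b15 = 1⊕1⊕0⊕0⊕1⊕0⊕0⊕0 = 1
s2: b2⊕b3⊕b6⊕b7⊕b10⊕b11⊕b14⊕b15 = 0⊕1⊕0⊕0⊕1⊕0⊕1⊕0 = 1
s4: b4⊕b5⊕b6⊕b7⊕b12⊕b13⊕b14⊕b15 = 0⊕0⊕0⊕0⊕1⊕0⊕1⊕0 = 0
s8: b8⊕b9⊕b10⊕b11⊕b12⊕b13⊕b14⊕b15 = 0⊕1⊕1⊕0⊕1⊕0⊕1⊕0 = 0
Syndrome (s8...s1) = 0011 → position 3.
Flip bit 3: corrected codeword = 100000001101010
Data bits at positions 3,5,6,7,9,10,11,12,13,14,15: 00001101010

00001101010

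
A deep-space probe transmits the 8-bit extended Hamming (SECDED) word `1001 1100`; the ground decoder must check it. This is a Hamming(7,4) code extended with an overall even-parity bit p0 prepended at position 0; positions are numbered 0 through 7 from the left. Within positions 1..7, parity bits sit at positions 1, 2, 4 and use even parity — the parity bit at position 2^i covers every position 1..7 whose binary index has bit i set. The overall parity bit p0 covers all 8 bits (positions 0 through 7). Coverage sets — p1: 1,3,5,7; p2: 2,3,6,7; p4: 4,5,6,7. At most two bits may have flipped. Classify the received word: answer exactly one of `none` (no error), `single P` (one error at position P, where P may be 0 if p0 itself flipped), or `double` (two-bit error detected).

double

s1: b1⊕b3⊕b5⊕b7 = 0⊕1⊕1⊕0 = 0
s2: b2⊕b3⊕b6⊕b7 = 0⊕1⊕0⊕0 = 1
s4: b4⊕b5⊕b6⊕b7 = 1⊕1⊕0⊕0 = 0
Syndrome (s4...s1) = 010 → position 2.
Overall parity (XOR of all 8 bits, including p0): 1⊕0⊕0⊕1⊕1⊕1⊕0⊕0 = 0
Overall=0, syndrome position=2 → double-bit error detected (uncorrectable).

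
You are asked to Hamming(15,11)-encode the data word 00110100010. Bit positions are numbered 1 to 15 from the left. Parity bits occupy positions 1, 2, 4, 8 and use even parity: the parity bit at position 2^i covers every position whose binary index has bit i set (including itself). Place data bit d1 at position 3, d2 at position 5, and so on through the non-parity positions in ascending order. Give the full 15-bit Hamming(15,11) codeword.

100101100100010

Place data bits at non-power-of-two positions: b3=0, b5=0, b6=1, b7=1, b9=0, b10=1, b11=0, b12=0, b13=0, b14=1, b15=0.
p1 = XOR of data positions {3,5,7,9,11,13,15} = 0⊕0⊕1⊕0⊕0⊕0⊕0 = 1
p2 = XOR of data positions {3,6,7,10,11,14,15} = 0⊕1⊕1⊕1⊕0⊕1⊕0 = 0
p4 = XOR of data positions {5,6,7,12,13,14,15} = 0⊕1⊕1⊕0⊕0⊕1⊕0 = 1
p8 = XOR of data positions {9,10,11,12,13,14,15} = 0⊕1⊕0⊕0⊕0⊕1⊕0 = 0
Codeword b1..b15 = 100101100100010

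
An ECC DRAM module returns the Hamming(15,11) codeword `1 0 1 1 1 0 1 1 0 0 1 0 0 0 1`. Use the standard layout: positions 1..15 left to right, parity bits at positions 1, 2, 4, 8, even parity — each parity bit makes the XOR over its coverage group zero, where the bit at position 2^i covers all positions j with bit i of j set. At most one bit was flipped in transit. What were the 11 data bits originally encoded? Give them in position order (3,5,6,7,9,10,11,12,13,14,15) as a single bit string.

s1: b1⊕b3⊕b5⊕b7⊕b9⊕b11⊕b13⊕b15 = 1⊕1⊕1⊕1⊕0⊕1⊕0⊕1 = 0
s2: b2⊕b3⊕b6⊕b7⊕b10⊕b11⊕b14⊕b15 = 0⊕1⊕0⊕1⊕0⊕1⊕0⊕1 = 0
s4: b4⊕b5⊕b6⊕b7⊕b12⊕b13⊕b14⊕b15 = 1⊕1⊕0⊕1⊕0⊕0⊕0⊕1 = 0
s8: b8⊕b9⊕b10⊕b11⊕b12⊕b13⊕b14⊕b15 = 1⊕0⊕0⊕1⊕0⊕0⊕0⊕1 = 1
Syndrome (s8...s1) = 1000 → position 8.
Flip bit 8: corrected codeword = 101110100010001
Data bits at positions 3,5,6,7,9,10,11,12,13,14,15: 11010010001

11010010001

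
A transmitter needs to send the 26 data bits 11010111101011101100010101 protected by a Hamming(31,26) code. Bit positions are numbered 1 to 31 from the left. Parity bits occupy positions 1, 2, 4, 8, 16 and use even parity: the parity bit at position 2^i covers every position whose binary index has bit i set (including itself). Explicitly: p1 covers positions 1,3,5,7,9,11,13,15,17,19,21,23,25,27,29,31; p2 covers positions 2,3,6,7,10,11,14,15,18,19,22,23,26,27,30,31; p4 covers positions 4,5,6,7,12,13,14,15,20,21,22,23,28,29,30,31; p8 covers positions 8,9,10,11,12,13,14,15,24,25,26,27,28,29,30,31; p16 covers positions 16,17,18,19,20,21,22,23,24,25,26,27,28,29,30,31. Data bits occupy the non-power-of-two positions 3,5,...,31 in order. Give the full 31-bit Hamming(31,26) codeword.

1110101001111010011101100010101

Place data bits at non-power-of-two positions: b3=1, b5=1, b6=0, b7=1, b9=0, b10=1, b11=1, b12=1, b13=1, b14=0, b15=1, b17=0, b18=1, b19=1, b20=1, b21=0, b22=1, b23=1, b24=0, b25=0, b26=0, b27=1, b28=0, b29=1, b30=0, b31=1.
p1 = XOR of data positions {3,5,7,9,11,13,15,17,19,21,23,25,27,29,31} = 1⊕1⊕1⊕0⊕1⊕1⊕1⊕0⊕1⊕0⊕1⊕0⊕1⊕1⊕1 = 1
p2 = XOR of data positions {3,6,7,10,11,14,15,18,19,22,23,26,27,30,31} = 1⊕0⊕1⊕1⊕1⊕0⊕1⊕1⊕1⊕1⊕1⊕0⊕1⊕0⊕1 = 1
p4 = XOR of data positions {5,6,7,12,13,14,15,20,21,22,23,28,29,30,31} = 1⊕0⊕1⊕1⊕1⊕0⊕1⊕1⊕0⊕1⊕1⊕0⊕1⊕0⊕1 = 0
p8 = XOR of data positions {9,10,11,12,13,14,15,24,25,26,27,28,29,30,31} = 0⊕1⊕1⊕1⊕1⊕0⊕1⊕0⊕0⊕0⊕1⊕0⊕1⊕0⊕1 = 0
p16 = XOR of data positions {17,18,19,20,21,22,23,24,25,26,27,28,29,30,31} = 0⊕1⊕1⊕1⊕0⊕1⊕1⊕0⊕0⊕0⊕1⊕0⊕1⊕0⊕1 = 0
Codeword b1..b31 = 1110101001111010011101100010101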